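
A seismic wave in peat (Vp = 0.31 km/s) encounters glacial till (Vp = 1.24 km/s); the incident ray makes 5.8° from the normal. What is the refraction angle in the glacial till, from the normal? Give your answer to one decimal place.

23.8°

Snell's law: sin θ₂ = (V₂/V₁)·sin θ₁ = (1.24/0.31)·sin 5.8° = 0.4042.
θ₂ = sin⁻¹(0.4042) = 23.84° (from vertical).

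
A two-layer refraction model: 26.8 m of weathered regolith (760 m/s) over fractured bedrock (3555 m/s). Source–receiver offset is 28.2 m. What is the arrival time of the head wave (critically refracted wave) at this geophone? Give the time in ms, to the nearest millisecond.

77 ms

θ_c = arcsin(V₁/V₂) = arcsin(760/3555) = 12.34°, cos θ_c = 0.9769.
Intercept time tᵢ = 2h cos θ_c / V₁ = 2·26.8·0.9769/760 = 0.06890 s.
t = x/V₂ + tᵢ = 28.2/3555 + 0.06890 = 0.07683 s.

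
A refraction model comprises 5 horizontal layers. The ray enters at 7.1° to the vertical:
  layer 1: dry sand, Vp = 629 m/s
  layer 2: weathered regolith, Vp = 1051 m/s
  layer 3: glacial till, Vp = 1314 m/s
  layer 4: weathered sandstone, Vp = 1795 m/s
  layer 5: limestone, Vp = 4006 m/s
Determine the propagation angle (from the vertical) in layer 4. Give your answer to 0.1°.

Snell's law across each interface conserves sin θ / V, so sin θ_4 = V_4·sin θ₁/V₁.
sin θ_4 = 1795 × sin 7.1° / 629 = 0.3527.
θ_4 = 20.65° from the vertical.

20.7°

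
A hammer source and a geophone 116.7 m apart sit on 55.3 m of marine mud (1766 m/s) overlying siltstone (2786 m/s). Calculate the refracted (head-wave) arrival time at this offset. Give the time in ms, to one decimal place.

θ_c = arcsin(V₁/V₂) = arcsin(1766/2786) = 39.34°, cos θ_c = 0.7734.
Intercept time tᵢ = 2h cos θ_c / V₁ = 2·55.3·0.7734/1766 = 0.04844 s.
t = x/V₂ + tᵢ = 116.7/2786 + 0.04844 = 0.09033 s.

90.3 ms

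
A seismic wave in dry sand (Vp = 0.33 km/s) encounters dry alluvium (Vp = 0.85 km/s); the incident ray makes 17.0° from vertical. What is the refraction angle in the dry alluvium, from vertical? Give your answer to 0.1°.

sin θ₁/V₁ = sin θ₂/V₂ ⇒ sin θ₂ = 0.85·sin 17.0°/0.33 = 0.85·0.2924/0.33 = 0.7531.
θ₂ = arcsin 0.7531 = 48.86° from the normal.

48.9°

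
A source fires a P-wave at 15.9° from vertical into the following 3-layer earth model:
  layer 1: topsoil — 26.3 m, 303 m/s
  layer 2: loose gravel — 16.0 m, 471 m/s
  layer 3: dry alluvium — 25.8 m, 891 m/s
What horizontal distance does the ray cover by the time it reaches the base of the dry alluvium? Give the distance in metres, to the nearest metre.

50 m

Ray parameter p = sin 15.9° / 303 m/s = 9.0416e-04 s/m.
Layer 1: θ = 15.90°; offset = 26.3·tan 15.90° = 7.492 m.
Layer 2: sin θ = p·471 = 0.4259 → θ = 25.20°; offset = 16.0·tan 25.20° = 7.531 m.
Layer 3: sin θ = p·891 = 0.8056 → θ = 53.67°; offset = 25.8·tan 53.67° = 35.082 m.
Summing the layer offsets gives 50.104 m.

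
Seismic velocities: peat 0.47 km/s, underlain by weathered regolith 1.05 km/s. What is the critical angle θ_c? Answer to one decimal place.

26.6°

At critical incidence the refracted ray runs along the interface (θ₂ = 90°), so sin θ_c = V₁/V₂.
θ_c = arcsin(0.47/1.05) = arcsin 0.4476 = 26.59°.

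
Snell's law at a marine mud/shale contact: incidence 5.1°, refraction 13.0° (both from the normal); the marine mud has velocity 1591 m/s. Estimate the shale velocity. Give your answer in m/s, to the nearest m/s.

sin 5.1° = 0.0889; sin 13.0° = 0.2250.
V₂ = V₁·(sin θ₂/sin θ₁) = 1591·(0.2250/0.0889) = 4026.10 m/s.

4026 m/s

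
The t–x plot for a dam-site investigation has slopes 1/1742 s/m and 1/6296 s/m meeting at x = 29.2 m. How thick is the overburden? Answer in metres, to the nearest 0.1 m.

11.0 m

x_cross = 2h·√((V₂+V₁)/(V₂−V₁)) → h = x_cross / (2·√((V₂+V₁)/(V₂−V₁))).
√((V₂+V₁)/(V₂−V₁)) = √((6296+1742)/(6296−1742)) = 1.3285.
h = 29.2 / (2·1.3285) = 10.99 m.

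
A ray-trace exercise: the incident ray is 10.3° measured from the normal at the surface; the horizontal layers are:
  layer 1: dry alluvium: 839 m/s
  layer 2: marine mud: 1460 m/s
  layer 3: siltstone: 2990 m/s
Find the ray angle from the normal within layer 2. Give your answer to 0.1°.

Snell's law across each interface conserves sin θ / V, so sin θ_2 = V_2·sin θ₁/V₁.
sin θ_2 = 1460 × sin 10.3° / 839 = 0.3111.
θ_2 = 18.13° from the vertical.

18.1°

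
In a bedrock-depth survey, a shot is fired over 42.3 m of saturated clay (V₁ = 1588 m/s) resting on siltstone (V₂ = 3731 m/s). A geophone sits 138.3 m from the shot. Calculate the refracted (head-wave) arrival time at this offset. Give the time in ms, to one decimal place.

θ_c = arcsin(V₁/V₂) = arcsin(1588/3731) = 25.19°, cos θ_c = 0.9049.
Intercept time tᵢ = 2h cos θ_c / V₁ = 2·42.3·0.9049/1588 = 0.04821 s.
t = x/V₂ + tᵢ = 138.3/3731 + 0.04821 = 0.08528 s.

85.3 ms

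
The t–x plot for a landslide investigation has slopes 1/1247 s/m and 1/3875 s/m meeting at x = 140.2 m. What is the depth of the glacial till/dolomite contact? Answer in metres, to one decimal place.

50.2 m

h = (x_cross/2)·√((V₂−V₁)/(V₂+V₁)).
(V₂−V₁)/(V₂+V₁) = (3875−1247)/(3875+1247) = 0.5131; √ = 0.7163.
h = (140.2/2)·0.7163 = 50.21 m.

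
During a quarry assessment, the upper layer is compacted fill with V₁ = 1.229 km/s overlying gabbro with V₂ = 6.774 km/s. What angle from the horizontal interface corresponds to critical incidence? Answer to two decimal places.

79.55°

At critical incidence the refracted ray runs along the interface (θ₂ = 90°), so sin θ_c = V₁/V₂.
θ_c = arcsin(1.229/6.774) = arcsin 0.1814 = 10.45°.
Measured from the interface: 90° − 10.45° = 79.55°.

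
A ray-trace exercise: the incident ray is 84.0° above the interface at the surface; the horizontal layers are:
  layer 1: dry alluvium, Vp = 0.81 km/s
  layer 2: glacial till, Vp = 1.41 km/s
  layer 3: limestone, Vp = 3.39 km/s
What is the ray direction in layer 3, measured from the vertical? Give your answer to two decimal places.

From the normal: θ₁ = 90° − 84.0° = 6.0°.
Snell's law across each interface conserves sin θ / V, so sin θ_3 = V_3·sin θ₁/V₁.
sin θ_3 = 3.39 × sin 6.0° / 0.81 = 0.4375.
θ_3 = 25.94° from the vertical.

25.94°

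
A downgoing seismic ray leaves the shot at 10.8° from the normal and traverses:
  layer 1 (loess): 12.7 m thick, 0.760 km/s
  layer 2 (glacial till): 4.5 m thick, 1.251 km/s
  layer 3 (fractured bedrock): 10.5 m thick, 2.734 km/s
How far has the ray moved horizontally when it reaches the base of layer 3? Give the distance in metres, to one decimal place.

13.5 m

p = sin θ₁/V₁ = sin 10.8°/0.760 = 2.4655e-01 s/km is conserved through the stack.
Layer 1: θ = 10.80°; offset = 12.7·tan 10.80° = 2.423 m.
Layer 2: sin θ = p·1.251 = 0.3084 → θ = 17.97°; offset = 4.5·tan 17.97° = 1.459 m.
Layer 3: sin θ = p·2.734 = 0.6741 → θ = 42.38°; offset = 10.5·tan 42.38° = 9.582 m.
Summing the layer offsets gives 13.464 m.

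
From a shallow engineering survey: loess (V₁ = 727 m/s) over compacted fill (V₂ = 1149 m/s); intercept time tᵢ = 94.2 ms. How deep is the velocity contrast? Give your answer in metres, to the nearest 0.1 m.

44.2 m

θ_c = arcsin(727/1149) = 39.25°; cos θ_c = 0.7744.
tᵢ = 2h cos θ_c/V₁ ⇒ h = tᵢ·V₁/(2 cos θ_c) = 0.0942·727/(2·0.7744) = 44.22 m.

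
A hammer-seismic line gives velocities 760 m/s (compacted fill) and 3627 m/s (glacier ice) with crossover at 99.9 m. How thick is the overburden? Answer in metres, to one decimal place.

h = (x_cross/2)·√((V₂−V₁)/(V₂+V₁)).
(V₂−V₁)/(V₂+V₁) = (3627−760)/(3627+760) = 0.6535; √ = 0.8084.
h = (99.9/2)·0.8084 = 40.38 m.

40.4 m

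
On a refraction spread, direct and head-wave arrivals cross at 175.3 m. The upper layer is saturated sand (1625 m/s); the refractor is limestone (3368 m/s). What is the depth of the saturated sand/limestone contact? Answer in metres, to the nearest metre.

x_cross = 2h·√((V₂+V₁)/(V₂−V₁)) → h = x_cross / (2·√((V₂+V₁)/(V₂−V₁))).
√((V₂+V₁)/(V₂−V₁)) = √((3368+1625)/(3368−1625)) = 1.6925.
h = 175.3 / (2·1.6925) = 51.79 m.

52 m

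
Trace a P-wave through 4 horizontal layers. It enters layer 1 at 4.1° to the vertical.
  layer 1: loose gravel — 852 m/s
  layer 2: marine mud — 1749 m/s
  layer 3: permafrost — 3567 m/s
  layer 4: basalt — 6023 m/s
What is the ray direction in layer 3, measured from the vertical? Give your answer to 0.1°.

Ray parameter p = sin 4.1° / 852 = 8.3917e-05 s/m.
sin θ_3 = p·V_3 = 8.3917e-05 × 3567 = 0.2993.
θ_3 = arcsin 0.2993 = 17.42°.

17.4°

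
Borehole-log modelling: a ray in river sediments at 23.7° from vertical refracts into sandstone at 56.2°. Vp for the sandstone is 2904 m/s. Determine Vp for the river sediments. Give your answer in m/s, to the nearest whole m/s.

Snell's law: sin 23.7°/V₁ = sin 56.2°/V₂.
V₁ = V₂·sin 23.7°/sin 56.2° = 2904 × 0.4837 = 1404.67 m/s.

1405 m/s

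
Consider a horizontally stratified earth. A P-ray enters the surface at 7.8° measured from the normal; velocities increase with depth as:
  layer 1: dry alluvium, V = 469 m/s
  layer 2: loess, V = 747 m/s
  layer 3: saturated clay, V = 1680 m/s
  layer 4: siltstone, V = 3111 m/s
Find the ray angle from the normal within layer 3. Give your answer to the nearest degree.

Snell's law across each interface conserves sin θ / V, so sin θ_3 = V_3·sin θ₁/V₁.
sin θ_3 = 1680 × sin 7.8° / 469 = 0.4861.
θ_3 = 29.09° from the vertical.

29°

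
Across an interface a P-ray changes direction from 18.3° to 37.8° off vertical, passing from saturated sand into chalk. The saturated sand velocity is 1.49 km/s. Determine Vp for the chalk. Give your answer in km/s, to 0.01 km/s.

sin 18.3° = 0.3140; sin 37.8° = 0.6129.
V₂ = V₁·(sin θ₂/sin θ₁) = 1.49·(0.6129/0.3140) = 2.91 km/s.

2.91 km/s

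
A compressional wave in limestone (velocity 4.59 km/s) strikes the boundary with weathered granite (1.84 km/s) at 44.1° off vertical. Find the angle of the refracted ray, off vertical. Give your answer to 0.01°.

16.20°

Snell's law: sin θ₂ = (V₂/V₁)·sin θ₁ = (1.84/4.59)·sin 44.1° = 0.2790.
θ₂ = arcsin 0.2790 = 16.20° from the normal.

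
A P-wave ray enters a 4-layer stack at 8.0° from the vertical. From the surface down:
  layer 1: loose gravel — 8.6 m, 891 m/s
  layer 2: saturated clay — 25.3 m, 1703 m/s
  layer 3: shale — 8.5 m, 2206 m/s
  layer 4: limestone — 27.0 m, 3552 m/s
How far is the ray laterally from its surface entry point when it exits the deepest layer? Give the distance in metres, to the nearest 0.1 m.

29.3 m

p = sin θ₁/V₁ = sin 8.0°/891 = 1.5620e-04 s/m is conserved through the stack.
Layer 1: θ = 8.00°; offset = 8.6·tan 8.00° = 1.209 m.
Layer 2: sin θ = p·1703 = 0.2660 → θ = 15.43°; offset = 25.3·tan 15.43° = 6.981 m.
Layer 3: sin θ = p·2206 = 0.3446 → θ = 20.16°; offset = 8.5·tan 20.16° = 3.120 m.
Layer 4: sin θ = p·3552 = 0.5548 → θ = 33.70°; offset = 27.0·tan 33.70° = 18.006 m.
Total horizontal offset = 29.316 m.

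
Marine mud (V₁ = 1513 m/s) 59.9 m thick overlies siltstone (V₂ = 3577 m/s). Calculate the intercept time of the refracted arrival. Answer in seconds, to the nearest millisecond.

tᵢ = 2h·√(V₂²−V₁²)/(V₁V₂).
√(V₂²−V₁²) = √(3577²−1513²) = 3241.3 m/s.
tᵢ = 2·59.9·3241.3/(1513·3577) = 0.07175 s.

0.072 s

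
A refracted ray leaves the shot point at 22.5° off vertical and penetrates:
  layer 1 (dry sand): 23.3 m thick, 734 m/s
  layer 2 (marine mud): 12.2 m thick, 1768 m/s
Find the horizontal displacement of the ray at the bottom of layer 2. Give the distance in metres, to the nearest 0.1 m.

Apply Snell's law at each interface; in layer i the horizontal offset is hᵢ·tan θᵢ.
Layer 1: θ = 22.50°; offset = 23.3·tan 22.50° = 9.651 m.
Layer 2: sin θ = 1768·sin 22.5°/734 = 0.9218, θ = 67.19°; offset = 12.2·tan 67.19° = 29.005 m.
Σ offsets = 38.656 m.

38.7 m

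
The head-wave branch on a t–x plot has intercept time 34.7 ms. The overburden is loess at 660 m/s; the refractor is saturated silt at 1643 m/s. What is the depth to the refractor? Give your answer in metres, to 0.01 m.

12.50 m

h = tᵢ·V₁·V₂ / (2·√(V₂²−V₁²)).
√(V₂²−V₁²) = √(1643² − 660²) = 1504.6 m/s.
h = 0.0347 s × 660 × 1643 / (2 × 1504.6) = 12.50 m.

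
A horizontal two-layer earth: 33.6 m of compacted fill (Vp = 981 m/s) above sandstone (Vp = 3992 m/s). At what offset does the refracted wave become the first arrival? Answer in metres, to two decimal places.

86.36 m

x_cross = 2h·√((V₂+V₁)/(V₂−V₁)).
(V₂+V₁)/(V₂−V₁) = (3992+981)/(3992−981) = 1.6516; √ = 1.2852.
x_cross = 2·33.6·1.2852 = 86.36 m.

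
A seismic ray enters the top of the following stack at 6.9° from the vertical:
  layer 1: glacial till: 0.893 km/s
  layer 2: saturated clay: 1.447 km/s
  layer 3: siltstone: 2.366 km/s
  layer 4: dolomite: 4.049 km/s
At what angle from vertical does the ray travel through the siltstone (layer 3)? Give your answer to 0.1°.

Ray parameter p = sin 6.9° / 0.893 = 1.3453e-01 s/km.
sin θ_3 = p·V_3 = 1.3453e-01 × 2.366 = 0.3183.
θ_3 = 18.56° from the vertical.

18.6°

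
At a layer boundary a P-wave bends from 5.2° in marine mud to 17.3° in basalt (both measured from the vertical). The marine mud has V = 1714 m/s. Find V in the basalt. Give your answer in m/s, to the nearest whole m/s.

sin 5.2° = 0.0906; sin 17.3° = 0.2974.
V₂ = V₁·(sin θ₂/sin θ₁) = 1714·(0.2974/0.0906) = 5623.81 m/s.

5624 m/s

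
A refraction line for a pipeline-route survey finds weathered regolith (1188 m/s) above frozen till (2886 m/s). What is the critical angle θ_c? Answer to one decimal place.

Critical incidence: sin θ_c = V₁/V₂ = 1188/2886 = 0.4116.
θ_c = arcsin 0.4116 = 24.31°.

24.3°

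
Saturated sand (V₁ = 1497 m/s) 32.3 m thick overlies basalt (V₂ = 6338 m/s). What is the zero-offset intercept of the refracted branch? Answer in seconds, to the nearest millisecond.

0.042 s

tᵢ = 2h·√(V₂²−V₁²)/(V₁V₂).
√(V₂²−V₁²) = √(6338²−1497²) = 6158.7 m/s.
tᵢ = 2·32.3·6158.7/(1497·6338) = 0.04193 s.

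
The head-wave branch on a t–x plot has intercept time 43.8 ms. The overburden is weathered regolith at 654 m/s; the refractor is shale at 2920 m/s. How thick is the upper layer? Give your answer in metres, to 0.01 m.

14.70 m

h = tᵢ·V₁·V₂ / (2·√(V₂²−V₁²)).
√(V₂²−V₁²) = √(2920² − 654²) = 2845.8 m/s.
h = 0.0438 s × 654 × 2920 / (2 × 2845.8) = 14.70 m.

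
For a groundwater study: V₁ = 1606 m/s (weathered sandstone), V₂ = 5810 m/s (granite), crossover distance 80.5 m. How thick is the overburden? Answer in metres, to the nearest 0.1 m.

x_cross = 2h·√((V₂+V₁)/(V₂−V₁)) → h = x_cross / (2·√((V₂+V₁)/(V₂−V₁))).
√((V₂+V₁)/(V₂−V₁)) = √((5810+1606)/(5810−1606)) = 1.3282.
h = 80.5 / (2·1.3282) = 30.30 m.

30.3 m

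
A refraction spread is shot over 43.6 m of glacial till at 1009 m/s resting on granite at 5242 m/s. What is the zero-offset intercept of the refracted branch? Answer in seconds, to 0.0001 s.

θ_c = arcsin(V₁/V₂) = arcsin(1009/5242) = 11.10°; cos θ_c = 0.9813.
tᵢ = 2h·cos θ_c / V₁ = 2·43.6·0.9813 / 1009 = 0.08481 s.

0.0848 s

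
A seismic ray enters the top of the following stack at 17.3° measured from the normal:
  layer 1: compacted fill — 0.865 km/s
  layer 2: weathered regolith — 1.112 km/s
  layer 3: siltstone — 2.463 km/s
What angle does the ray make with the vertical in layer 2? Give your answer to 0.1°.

Ray parameter p = sin 17.3° / 0.865 = 3.4379e-01 s/km.
sin θ_2 = p·V_2 = 3.4379e-01 × 1.112 = 0.3823.
θ_2 = 22.48° from the vertical.

22.5°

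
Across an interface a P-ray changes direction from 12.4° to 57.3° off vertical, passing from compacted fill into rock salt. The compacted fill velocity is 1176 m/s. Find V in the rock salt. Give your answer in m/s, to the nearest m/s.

Snell's law: sin 12.4°/V₁ = sin 57.3°/V₂.
V₂ = V₁·sin 57.3°/sin 12.4° = 1176 × 3.9188 = 4608.54 m/s.

4609 m/s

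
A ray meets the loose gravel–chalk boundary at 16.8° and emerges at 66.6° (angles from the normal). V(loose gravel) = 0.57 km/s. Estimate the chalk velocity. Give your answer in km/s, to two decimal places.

sin 16.8° = 0.2890; sin 66.6° = 0.9178.
V₂ = V₁·(sin θ₂/sin θ₁) = 0.57·(0.9178/0.2890) = 1.81 km/s.

1.81 km/s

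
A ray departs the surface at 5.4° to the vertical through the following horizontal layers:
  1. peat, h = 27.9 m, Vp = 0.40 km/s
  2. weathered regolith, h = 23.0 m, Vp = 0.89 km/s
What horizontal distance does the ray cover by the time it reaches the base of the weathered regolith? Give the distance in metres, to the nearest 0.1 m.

7.6 m

Apply Snell's law at each interface; in layer i the horizontal offset is hᵢ·tan θᵢ.
Layer 1: θ = 5.40°; offset = 27.9·tan 5.40° = 2.637 m.
Layer 2: sin θ = 0.89·sin 5.4°/0.40 = 0.2094, θ = 12.09°; offset = 23.0·tan 12.09° = 4.925 m.
Σ offsets = 7.563 m.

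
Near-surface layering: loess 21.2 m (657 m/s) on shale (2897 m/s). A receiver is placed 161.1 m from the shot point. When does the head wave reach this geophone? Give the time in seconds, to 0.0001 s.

θ_c = arcsin(V₁/V₂) = arcsin(657/2897) = 13.11°, cos θ_c = 0.9739.
Intercept time tᵢ = 2h cos θ_c / V₁ = 2·21.2·0.9739/657 = 0.06285 s.
t = x/V₂ + tᵢ = 161.1/2897 + 0.06285 = 0.11846 s.

0.1185 s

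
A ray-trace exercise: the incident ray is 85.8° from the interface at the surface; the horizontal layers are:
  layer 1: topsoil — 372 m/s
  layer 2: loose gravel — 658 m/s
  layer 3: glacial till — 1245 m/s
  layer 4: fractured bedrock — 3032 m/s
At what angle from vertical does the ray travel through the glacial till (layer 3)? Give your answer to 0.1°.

14.2°

From the normal: θ₁ = 90° − 85.8° = 4.2°.
Ray parameter p = sin 4.2° / 372 = 1.9688e-04 s/m.
sin θ_3 = p·V_3 = 1.9688e-04 × 1245 = 0.2451.
θ_3 = arcsin 0.2451 = 14.19°.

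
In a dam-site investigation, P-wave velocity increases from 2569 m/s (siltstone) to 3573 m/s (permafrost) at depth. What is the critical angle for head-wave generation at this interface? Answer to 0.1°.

Critical incidence: sin θ_c = V₁/V₂ = 2569/3573 = 0.7190.
θ_c = arcsin 0.7190 = 45.97°.

46.0°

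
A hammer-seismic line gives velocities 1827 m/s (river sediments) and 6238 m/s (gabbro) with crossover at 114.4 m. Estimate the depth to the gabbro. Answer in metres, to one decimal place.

42.3 m

h = (x_cross/2)·√((V₂−V₁)/(V₂+V₁)).
(V₂−V₁)/(V₂+V₁) = (6238−1827)/(6238+1827) = 0.5469; √ = 0.7395.
h = (114.4/2)·0.7395 = 42.30 m.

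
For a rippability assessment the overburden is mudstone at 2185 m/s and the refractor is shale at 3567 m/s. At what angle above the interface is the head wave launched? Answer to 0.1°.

Critical incidence: sin θ_c = V₁/V₂ = 2185/3567 = 0.6126.
θ_c = arcsin 0.6126 = 37.77°.
Measured from the interface: 90° − 37.77° = 52.23°.

52.2°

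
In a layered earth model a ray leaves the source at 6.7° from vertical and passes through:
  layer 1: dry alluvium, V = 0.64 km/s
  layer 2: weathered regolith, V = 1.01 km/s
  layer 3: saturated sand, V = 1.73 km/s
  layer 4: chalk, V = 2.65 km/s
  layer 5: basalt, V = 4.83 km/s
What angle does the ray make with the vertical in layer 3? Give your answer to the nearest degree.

Ray parameter p = sin 6.7° / 0.64 = 1.8230e-01 s/km.
sin θ_3 = p·V_3 = 1.8230e-01 × 1.73 = 0.3154.
θ_3 = arcsin 0.3154 = 18.38°.

18°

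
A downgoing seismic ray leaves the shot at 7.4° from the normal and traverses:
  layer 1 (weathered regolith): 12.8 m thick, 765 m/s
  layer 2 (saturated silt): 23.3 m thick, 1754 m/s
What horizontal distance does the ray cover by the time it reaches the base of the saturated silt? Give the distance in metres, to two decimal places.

8.86 m

Apply Snell's law at each interface; in layer i the horizontal offset is hᵢ·tan θᵢ.
Layer 1: θ = 7.40°; offset = 12.8·tan 7.40° = 1.6624 m.
Layer 2: sin θ = 1754·sin 7.4°/765 = 0.2953, θ = 17.18°; offset = 23.3·tan 17.18° = 7.2018 m.
Summing the layer offsets gives 8.8642 m.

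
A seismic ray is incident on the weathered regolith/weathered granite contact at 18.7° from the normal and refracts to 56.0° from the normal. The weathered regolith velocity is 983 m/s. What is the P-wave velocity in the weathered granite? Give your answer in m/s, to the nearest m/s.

Snell's law: sin 18.7°/V₁ = sin 56.0°/V₂.
V₂ = V₁·sin 56.0°/sin 18.7° = 983 × 2.5858 = 2541.83 m/s.

2542 m/s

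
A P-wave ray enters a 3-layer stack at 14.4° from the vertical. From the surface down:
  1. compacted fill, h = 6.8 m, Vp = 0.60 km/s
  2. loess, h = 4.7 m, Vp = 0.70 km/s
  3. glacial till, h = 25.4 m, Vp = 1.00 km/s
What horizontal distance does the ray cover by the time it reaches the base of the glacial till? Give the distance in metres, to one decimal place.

14.7 m

Ray parameter p = sin 14.4° / 0.60 km/s = 4.1448e-01 s/km.
Layer 1: θ = 14.40°; offset = 6.8·tan 14.40° = 1.746 m.
Layer 2: sin θ = p·0.70 = 0.2901 → θ = 16.87°; offset = 4.7·tan 16.87° = 1.425 m.
Layer 3: sin θ = p·1.00 = 0.4145 → θ = 24.49°; offset = 25.4·tan 24.49° = 11.568 m.
Total horizontal offset = 14.739 m.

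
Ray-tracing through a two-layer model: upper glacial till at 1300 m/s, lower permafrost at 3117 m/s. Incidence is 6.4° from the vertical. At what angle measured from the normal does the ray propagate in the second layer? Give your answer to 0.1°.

15.5°

sin θ₁/V₁ = sin θ₂/V₂ ⇒ sin θ₂ = 3117·sin 6.4°/1300 = 3117·0.1115/1300 = 0.2673.
θ₂ = arcsin 0.2673 = 15.50° from the normal.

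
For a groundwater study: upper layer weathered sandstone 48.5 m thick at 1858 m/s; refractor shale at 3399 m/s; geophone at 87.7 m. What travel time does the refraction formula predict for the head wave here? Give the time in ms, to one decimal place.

69.5 ms

θ_c = arcsin(V₁/V₂) = arcsin(1858/3399) = 33.14°, cos θ_c = 0.8374.
Intercept time tᵢ = 2h cos θ_c / V₁ = 2·48.5·0.8374/1858 = 0.04372 s.
t = x/V₂ + tᵢ = 87.7/3399 + 0.04372 = 0.06952 s.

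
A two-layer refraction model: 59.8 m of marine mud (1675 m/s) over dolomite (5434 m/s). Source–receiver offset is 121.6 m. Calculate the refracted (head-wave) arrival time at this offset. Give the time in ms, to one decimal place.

t = x/V₂ + 2h·√(V₂²−V₁²)/(V₁V₂).
√(V₂²−V₁²) = √(5434²−1675²) = 5169.4 m/s; delay term = 2·59.8·5169.4/(1675·5434) = 0.06793 s.
t = 121.6/5434 + 0.06793 = 0.09030 s.

90.3 ms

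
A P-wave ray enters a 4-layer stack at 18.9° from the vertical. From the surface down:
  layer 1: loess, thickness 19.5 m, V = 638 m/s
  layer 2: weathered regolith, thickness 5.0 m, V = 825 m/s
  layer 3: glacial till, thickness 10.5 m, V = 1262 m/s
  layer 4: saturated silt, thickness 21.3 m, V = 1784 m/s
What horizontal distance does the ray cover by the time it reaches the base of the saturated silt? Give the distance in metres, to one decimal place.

63.3 m

p = sin θ₁/V₁ = sin 18.9°/638 = 5.0771e-04 s/m is conserved through the stack.
Layer 1: θ = 18.90°; offset = 19.5·tan 18.90° = 6.676 m.
Layer 2: sin θ = p·825 = 0.4189 → θ = 24.76°; offset = 5.0·tan 24.76° = 2.306 m.
Layer 3: sin θ = p·1262 = 0.6407 → θ = 39.85°; offset = 10.5·tan 39.85° = 8.763 m.
Layer 4: sin θ = p·1784 = 0.9058 → θ = 64.92°; offset = 21.3·tan 64.92° = 45.521 m.
Summing the layer offsets gives 63.267 m.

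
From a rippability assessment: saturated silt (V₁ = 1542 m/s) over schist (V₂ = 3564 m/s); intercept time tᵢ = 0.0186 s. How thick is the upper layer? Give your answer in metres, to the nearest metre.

16 m

h = tᵢ·V₁·V₂ / (2·√(V₂²−V₁²)).
√(V₂²−V₁²) = √(3564² − 1542²) = 3213.1 m/s.
h = 0.0186 s × 1542 × 3564 / (2 × 3213.1) = 15.91 m.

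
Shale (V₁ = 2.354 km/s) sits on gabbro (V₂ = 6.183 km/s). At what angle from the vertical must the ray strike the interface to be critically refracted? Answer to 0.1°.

At critical incidence the refracted ray runs along the interface (θ₂ = 90°), so sin θ_c = V₁/V₂.
θ_c = arcsin(2.354/6.183) = arcsin 0.3807 = 22.38°.

22.4°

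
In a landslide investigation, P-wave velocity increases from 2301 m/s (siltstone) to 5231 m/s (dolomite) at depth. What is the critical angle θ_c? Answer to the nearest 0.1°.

At critical incidence the refracted ray runs along the interface (θ₂ = 90°), so sin θ_c = V₁/V₂.
θ_c = arcsin(2301/5231) = arcsin 0.4399 = 26.10°.

26.1°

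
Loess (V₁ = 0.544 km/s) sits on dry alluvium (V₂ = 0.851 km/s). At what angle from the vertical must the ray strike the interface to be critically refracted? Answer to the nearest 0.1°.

At critical incidence the refracted ray runs along the interface (θ₂ = 90°), so sin θ_c = V₁/V₂.
θ_c = arcsin(0.544/0.851) = arcsin 0.6392 = 39.74°.

39.7°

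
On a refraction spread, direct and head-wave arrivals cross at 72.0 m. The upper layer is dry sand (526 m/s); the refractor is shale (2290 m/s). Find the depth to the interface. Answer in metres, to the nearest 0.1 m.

28.5 m

x_cross = 2h·√((V₂+V₁)/(V₂−V₁)) → h = x_cross / (2·√((V₂+V₁)/(V₂−V₁))).
√((V₂+V₁)/(V₂−V₁)) = √((2290+526)/(2290−526)) = 1.2635.
h = 72.0 / (2·1.2635) = 28.49 m.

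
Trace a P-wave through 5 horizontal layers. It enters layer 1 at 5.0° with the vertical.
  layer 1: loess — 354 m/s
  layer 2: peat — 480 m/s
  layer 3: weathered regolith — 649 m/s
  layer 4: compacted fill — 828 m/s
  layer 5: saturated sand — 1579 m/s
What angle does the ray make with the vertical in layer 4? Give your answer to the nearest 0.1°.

Ray parameter p = sin 5.0° / 354 = 2.4620e-04 s/m.
sin θ_4 = p·V_4 = 2.4620e-04 × 828 = 0.2039.
θ_4 = arcsin 0.2039 = 11.76°.

11.8°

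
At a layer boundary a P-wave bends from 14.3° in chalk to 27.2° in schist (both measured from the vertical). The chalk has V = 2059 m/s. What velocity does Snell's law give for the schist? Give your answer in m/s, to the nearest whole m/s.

3810 m/s

sin 14.3° = 0.2470; sin 27.2° = 0.4571.
V₂ = V₁·(sin θ₂/sin θ₁) = 2059·(0.4571/0.2470) = 3810.40 m/s.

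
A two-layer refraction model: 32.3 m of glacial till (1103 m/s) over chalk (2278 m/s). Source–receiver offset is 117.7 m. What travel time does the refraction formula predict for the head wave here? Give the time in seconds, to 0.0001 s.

t = x/V₂ + 2h·√(V₂²−V₁²)/(V₁V₂).
√(V₂²−V₁²) = √(2278²−1103²) = 1993.2 m/s; delay term = 2·32.3·1993.2/(1103·2278) = 0.05124 s.
t = 117.7/2278 + 0.05124 = 0.10291 s.

0.1029 s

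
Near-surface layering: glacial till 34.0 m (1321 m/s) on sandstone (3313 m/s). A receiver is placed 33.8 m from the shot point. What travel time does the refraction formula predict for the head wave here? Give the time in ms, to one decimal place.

57.4 ms

θ_c = arcsin(V₁/V₂) = arcsin(1321/3313) = 23.50°, cos θ_c = 0.9171.
Intercept time tᵢ = 2h cos θ_c / V₁ = 2·34.0·0.9171/1321 = 0.04721 s.
t = x/V₂ + tᵢ = 33.8/3313 + 0.04721 = 0.05741 s.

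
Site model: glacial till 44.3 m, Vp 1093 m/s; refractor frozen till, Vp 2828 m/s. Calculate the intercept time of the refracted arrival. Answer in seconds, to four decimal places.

0.0748 s

tᵢ = 2h·√(V₂²−V₁²)/(V₁V₂).
√(V₂²−V₁²) = √(2828²−1093²) = 2608.2 m/s.
tᵢ = 2·44.3·2608.2/(1093·2828) = 0.07476 s.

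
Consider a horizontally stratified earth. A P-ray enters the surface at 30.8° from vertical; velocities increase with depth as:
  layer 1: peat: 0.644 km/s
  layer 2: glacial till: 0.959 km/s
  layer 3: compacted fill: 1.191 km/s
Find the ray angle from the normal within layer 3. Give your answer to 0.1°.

Snell's law across each interface conserves sin θ / V, so sin θ_3 = V_3·sin θ₁/V₁.
sin θ_3 = 1.191 × sin 30.8° / 0.644 = 0.9470.
θ_3 = 71.26° from the vertical.

71.3°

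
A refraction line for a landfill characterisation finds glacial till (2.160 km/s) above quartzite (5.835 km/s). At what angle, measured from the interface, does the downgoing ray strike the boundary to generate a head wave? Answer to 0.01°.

Critical incidence: sin θ_c = V₁/V₂ = 2.160/5.835 = 0.3702.
θ_c = arcsin 0.3702 = 21.73°.
Measured from the interface: 90° − 21.73° = 68.27°.

68.27°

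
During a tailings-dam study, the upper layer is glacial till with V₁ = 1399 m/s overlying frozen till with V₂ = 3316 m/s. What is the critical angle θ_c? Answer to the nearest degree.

Critical incidence: sin θ_c = V₁/V₂ = 1399/3316 = 0.4219.
θ_c = arcsin 0.4219 = 24.95°.

25°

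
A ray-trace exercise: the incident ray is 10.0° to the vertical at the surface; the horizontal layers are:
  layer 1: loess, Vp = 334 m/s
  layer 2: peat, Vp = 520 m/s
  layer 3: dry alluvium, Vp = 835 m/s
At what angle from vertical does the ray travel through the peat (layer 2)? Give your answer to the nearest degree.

Ray parameter p = sin 10.0° / 334 = 5.1990e-04 s/m.
sin θ_2 = p·V_2 = 5.1990e-04 × 520 = 0.2704.
θ_2 = 15.69° from the vertical.

16°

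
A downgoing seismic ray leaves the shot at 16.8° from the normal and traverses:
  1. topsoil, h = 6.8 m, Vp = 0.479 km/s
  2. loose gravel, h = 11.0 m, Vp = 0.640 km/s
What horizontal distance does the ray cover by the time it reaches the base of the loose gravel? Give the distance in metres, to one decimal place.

6.7 m

Apply Snell's law at each interface; in layer i the horizontal offset is hᵢ·tan θᵢ.
Layer 1: θ = 16.80°; offset = 6.8·tan 16.80° = 2.053 m.
Layer 2: sin θ = 0.640·sin 16.8°/0.479 = 0.3862, θ = 22.72°; offset = 11.0·tan 22.72° = 4.605 m.
Summing the layer offsets gives 6.658 m.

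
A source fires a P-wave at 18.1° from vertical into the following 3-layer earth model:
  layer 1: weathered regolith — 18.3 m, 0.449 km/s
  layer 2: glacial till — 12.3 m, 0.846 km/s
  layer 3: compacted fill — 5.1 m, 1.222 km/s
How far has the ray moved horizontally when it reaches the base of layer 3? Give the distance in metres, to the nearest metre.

Apply Snell's law at each interface; in layer i the horizontal offset is hᵢ·tan θᵢ.
Layer 1: θ = 18.10°; offset = 18.3·tan 18.10° = 5.981 m.
Layer 2: sin θ = 0.846·sin 18.1°/0.449 = 0.5854, θ = 35.83°; offset = 12.3·tan 35.83° = 8.881 m.
Layer 3: sin θ = 1.222·sin 18.1°/0.449 = 0.8455, θ = 57.73°; offset = 5.1·tan 57.73° = 8.077 m.
Summing the layer offsets gives 22.939 m.

23 m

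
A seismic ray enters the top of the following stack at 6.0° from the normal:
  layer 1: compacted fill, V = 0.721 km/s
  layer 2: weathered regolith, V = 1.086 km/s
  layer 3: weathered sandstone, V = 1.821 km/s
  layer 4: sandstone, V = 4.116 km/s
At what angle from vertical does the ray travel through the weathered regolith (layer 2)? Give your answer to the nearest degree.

9°

Snell's law across each interface conserves sin θ / V, so sin θ_2 = V_2·sin θ₁/V₁.
sin θ_2 = 1.086 × sin 6.0° / 0.721 = 0.1574.
θ_2 = 9.06° from the vertical.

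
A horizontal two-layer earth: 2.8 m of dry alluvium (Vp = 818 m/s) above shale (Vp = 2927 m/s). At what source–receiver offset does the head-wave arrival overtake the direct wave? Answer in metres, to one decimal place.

θ_c = arcsin(818/2927) = 16.23°, so cos θ_c = 0.9602 and tᵢ = 2h cos θ_c/V₁ = 0.0066 s.
At crossover x/V₁ = x/V₂ + tᵢ ⇒ x = tᵢ/(1/V₁ − 1/V₂) = 0.00657/(1.2225e-03 − 3.4165e-04) = 7.46 m.

7.5 m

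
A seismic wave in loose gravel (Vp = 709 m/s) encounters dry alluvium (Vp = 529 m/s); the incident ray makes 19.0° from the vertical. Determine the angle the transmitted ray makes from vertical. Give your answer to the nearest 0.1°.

Snell's law: sin θ₂ = (V₂/V₁)·sin θ₁ = (529/709)·sin 19.0° = 0.2429.
θ₂ = sin⁻¹(0.2429) = 14.06° (from vertical).

14.1°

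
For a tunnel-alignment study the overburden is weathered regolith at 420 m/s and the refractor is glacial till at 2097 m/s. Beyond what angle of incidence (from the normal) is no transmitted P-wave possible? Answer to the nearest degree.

At critical incidence the refracted ray runs along the interface (θ₂ = 90°), so sin θ_c = V₁/V₂.
θ_c = arcsin(420/2097) = arcsin 0.2003 = 11.55°.

12°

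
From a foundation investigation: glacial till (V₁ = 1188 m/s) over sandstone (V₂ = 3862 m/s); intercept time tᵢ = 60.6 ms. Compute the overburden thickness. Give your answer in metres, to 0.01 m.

37.83 m

θ_c = arcsin(1188/3862) = 17.92°; cos θ_c = 0.9515.
tᵢ = 2h cos θ_c/V₁ ⇒ h = tᵢ·V₁/(2 cos θ_c) = 0.0606·1188/(2·0.9515) = 37.83 m.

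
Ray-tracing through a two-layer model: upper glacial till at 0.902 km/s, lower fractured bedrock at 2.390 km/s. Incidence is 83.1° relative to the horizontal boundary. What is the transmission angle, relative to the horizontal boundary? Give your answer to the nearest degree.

Convert to the normal: θ₁ = 90° − 83.1° = 6.9°.
Snell's law: sin θ₂ = (V₂/V₁)·sin θ₁ = (2.390/0.902)·sin 6.9° = 0.3183.
θ₂ = sin⁻¹(0.3183) = 18.56° (from vertical).
From the interface: 90° − 18.56° = 71.44°.

71°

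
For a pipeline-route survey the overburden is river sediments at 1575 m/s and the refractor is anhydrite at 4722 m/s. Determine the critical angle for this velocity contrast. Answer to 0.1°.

19.5°

Critical incidence: sin θ_c = V₁/V₂ = 1575/4722 = 0.3335.
θ_c = arcsin 0.3335 = 19.48°.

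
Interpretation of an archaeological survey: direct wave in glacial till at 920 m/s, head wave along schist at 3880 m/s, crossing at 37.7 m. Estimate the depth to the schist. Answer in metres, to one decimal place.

14.8 m

h = (x_cross/2)·√((V₂−V₁)/(V₂+V₁)).
(V₂−V₁)/(V₂+V₁) = (3880−920)/(3880+920) = 0.6167; √ = 0.7853.
h = (37.7/2)·0.7853 = 14.80 m.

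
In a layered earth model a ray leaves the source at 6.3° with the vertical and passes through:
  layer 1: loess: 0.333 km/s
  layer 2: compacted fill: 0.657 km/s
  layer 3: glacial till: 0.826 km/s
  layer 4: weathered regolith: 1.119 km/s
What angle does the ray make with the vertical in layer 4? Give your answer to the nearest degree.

Ray parameter p = sin 6.3° / 0.333 = 3.2953e-01 s/km.
sin θ_4 = p·V_4 = 3.2953e-01 × 1.119 = 0.3687.
θ_4 = 21.64° from the vertical.

22°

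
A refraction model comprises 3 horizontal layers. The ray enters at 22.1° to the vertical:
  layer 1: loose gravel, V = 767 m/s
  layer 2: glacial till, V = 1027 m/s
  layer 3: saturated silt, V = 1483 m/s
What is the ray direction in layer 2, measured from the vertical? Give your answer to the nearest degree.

Ray parameter p = sin 22.1° / 767 = 4.9051e-04 s/m.
sin θ_2 = p·V_2 = 4.9051e-04 × 1027 = 0.5038.
θ_2 = 30.25° from the vertical.

30°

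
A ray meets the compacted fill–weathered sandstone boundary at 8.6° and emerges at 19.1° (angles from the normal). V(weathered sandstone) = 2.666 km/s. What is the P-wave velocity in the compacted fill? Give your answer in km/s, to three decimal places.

Snell's law: sin 8.6°/V₁ = sin 19.1°/V₂.
V₁ = V₂·sin 8.6°/sin 19.1° = 2.666 × 0.4570 = 1.218 km/s.

1.218 km/s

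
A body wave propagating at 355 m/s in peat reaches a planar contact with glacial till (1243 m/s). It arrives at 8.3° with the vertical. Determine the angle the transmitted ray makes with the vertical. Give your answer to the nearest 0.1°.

Snell's law: sin θ₂ = (V₂/V₁)·sin θ₁ = (1243/355)·sin 8.3° = 0.5055.
θ₂ = arcsin 0.5055 = 30.36° from the normal.

30.4°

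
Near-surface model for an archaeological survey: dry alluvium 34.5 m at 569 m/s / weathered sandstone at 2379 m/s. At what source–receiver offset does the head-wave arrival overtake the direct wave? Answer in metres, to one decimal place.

88.1 m

θ_c = arcsin(569/2379) = 13.84°, so cos θ_c = 0.9710 and tᵢ = 2h cos θ_c/V₁ = 0.1177 s.
At crossover x/V₁ = x/V₂ + tᵢ ⇒ x = tᵢ/(1/V₁ − 1/V₂) = 0.11775/(1.7575e-03 − 4.2034e-04) = 88.06 m.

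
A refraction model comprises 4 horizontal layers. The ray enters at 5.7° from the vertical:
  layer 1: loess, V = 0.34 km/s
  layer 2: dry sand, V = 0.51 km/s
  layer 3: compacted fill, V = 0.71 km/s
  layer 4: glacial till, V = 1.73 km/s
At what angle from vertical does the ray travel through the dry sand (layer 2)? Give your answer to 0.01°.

8.57°

Ray parameter p = sin 5.7° / 0.34 = 2.9212e-01 s/km.
sin θ_2 = p·V_2 = 2.9212e-01 × 0.51 = 0.1490.
θ_2 = 8.57° from the vertical.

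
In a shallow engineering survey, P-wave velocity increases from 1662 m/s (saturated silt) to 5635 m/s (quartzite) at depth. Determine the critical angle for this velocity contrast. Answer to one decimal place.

Critical incidence: sin θ_c = V₁/V₂ = 1662/5635 = 0.2949.
θ_c = arcsin 0.2949 = 17.15°.

17.2°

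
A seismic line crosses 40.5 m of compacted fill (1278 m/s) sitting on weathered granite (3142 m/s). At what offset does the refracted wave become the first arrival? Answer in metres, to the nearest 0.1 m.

x_cross = 2h·√((V₂+V₁)/(V₂−V₁)).
(V₂+V₁)/(V₂−V₁) = (3142+1278)/(3142−1278) = 2.3712; √ = 1.5399.
x_cross = 2·40.5·1.5399 = 124.73 m.

124.7 m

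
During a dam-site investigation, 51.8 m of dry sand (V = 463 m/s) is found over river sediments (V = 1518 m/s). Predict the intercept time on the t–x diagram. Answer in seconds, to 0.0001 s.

θ_c = arcsin(V₁/V₂) = arcsin(463/1518) = 17.76°; cos θ_c = 0.9524.
tᵢ = 2h·cos θ_c / V₁ = 2·51.8·0.9524 / 463 = 0.21310 s.

0.2131 s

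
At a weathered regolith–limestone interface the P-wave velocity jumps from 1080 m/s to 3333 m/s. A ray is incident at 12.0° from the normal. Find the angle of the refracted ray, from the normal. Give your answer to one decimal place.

39.9°

sin θ₁/V₁ = sin θ₂/V₂ ⇒ sin θ₂ = 3333·sin 12.0°/1080 = 3333·0.2079/1080 = 0.6416.
θ₂ = sin⁻¹(0.6416) = 39.91° (from vertical).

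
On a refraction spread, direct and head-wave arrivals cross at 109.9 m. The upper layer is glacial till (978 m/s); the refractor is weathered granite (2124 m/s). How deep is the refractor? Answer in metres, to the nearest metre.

33 m

x_cross = 2h·√((V₂+V₁)/(V₂−V₁)) → h = x_cross / (2·√((V₂+V₁)/(V₂−V₁))).
√((V₂+V₁)/(V₂−V₁)) = √((2124+978)/(2124−978)) = 1.6452.
h = 109.9 / (2·1.6452) = 33.40 m.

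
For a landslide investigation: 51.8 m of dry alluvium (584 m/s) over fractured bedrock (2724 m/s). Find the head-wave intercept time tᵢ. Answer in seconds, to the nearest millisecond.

0.173 s

θ_c = arcsin(V₁/V₂) = arcsin(584/2724) = 12.38°; cos θ_c = 0.9767.
tᵢ = 2h·cos θ_c / V₁ = 2·51.8·0.9767 / 584 = 0.17327 s.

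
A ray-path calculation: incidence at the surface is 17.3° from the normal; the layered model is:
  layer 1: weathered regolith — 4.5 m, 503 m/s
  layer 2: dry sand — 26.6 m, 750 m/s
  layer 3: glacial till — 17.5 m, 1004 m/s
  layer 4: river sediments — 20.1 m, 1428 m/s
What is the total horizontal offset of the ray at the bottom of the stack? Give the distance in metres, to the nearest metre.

p = sin θ₁/V₁ = sin 17.3°/503 = 5.9120e-04 s/m is conserved through the stack.
Layer 1: θ = 17.30°; offset = 4.5·tan 17.30° = 1.402 m.
Layer 2: sin θ = p·750 = 0.4434 → θ = 26.32°; offset = 26.6·tan 26.32° = 13.159 m.
Layer 3: sin θ = p·1004 = 0.5936 → θ = 36.41°; offset = 17.5·tan 36.41° = 12.907 m.
Layer 4: sin θ = p·1428 = 0.8442 → θ = 57.59°; offset = 20.1·tan 57.59° = 31.661 m.
Σ offsets = 59.128 m.

59 m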